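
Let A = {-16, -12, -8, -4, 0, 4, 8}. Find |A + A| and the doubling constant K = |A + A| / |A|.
K = |A + A| / |A| = 13/7

Enumerate A + A = {a + b : a, b ∈ A}. With |A| = 7, there are |A|^2 = 49 ordered sum pairs; collecting distinct values, A + A = {-32, -28, -24, -20, -16, -12, -8, -4, 0, 4, 8, 12, 16}, so |A + A| = 13. Thus K = 13/7. Here |A + A| = 2|A| − 1 = 13, the minimum possible — so K = 13/7 is minimal, which holds iff A is an arithmetic progression.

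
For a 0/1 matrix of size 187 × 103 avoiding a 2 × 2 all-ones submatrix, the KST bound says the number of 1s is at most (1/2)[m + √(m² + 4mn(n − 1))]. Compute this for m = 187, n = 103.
z(187, 103; 2, 2) ≤ (1/2)[187 + √(187² + 4·187·103·102)] = (1/2)[187 + √7893457] = 1498.2648

Kővári–Sós–Turán: let r_1, ..., r_187 be the row sums and z = Σ r_i the total number of 1s. Each pair of columns can share at most one row with both entries 1 (else a 2×2 all-ones block appears), so Σ_i C(r_i, 2) ≤ C(103, 2) = 5253. By convexity Σ_i C(r_i, 2) ≥ 187·C(z/187, 2) = z(z − 187)/(2·187), giving z² − 187z − 187·103·102 ≤ 0 and hence z ≤ (1/2)[187 + √(34969 + 4·1964622)] = (1/2)[187 + √7893457] ≈ (1/2)(187 + 2809.5297) = 1498.2648.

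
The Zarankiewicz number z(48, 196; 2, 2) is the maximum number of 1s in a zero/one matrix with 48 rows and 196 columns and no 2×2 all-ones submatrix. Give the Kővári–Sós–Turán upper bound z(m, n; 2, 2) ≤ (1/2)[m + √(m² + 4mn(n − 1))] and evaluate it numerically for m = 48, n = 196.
z(48, 196; 2, 2) ≤ (1/2)[48 + √(48² + 4·48·196·195)] = (1/2)[48 + √7340544] = 1378.6719

Kővári–Sós–Turán: let r_1, ..., r_48 be the row sums and z = Σ r_i the total number of 1s. Each pair of columns can share at most one row with both entries 1 (else a 2×2 all-ones block appears), so Σ_i C(r_i, 2) ≤ C(196, 2) = 19110. By convexity Σ_i C(r_i, 2) ≥ 48·C(z/48, 2) = z(z − 48)/(2·48), giving z² − 48z − 48·196·195 ≤ 0 and hence z ≤ (1/2)[48 + √(2304 + 4·1834560)] = (1/2)[48 + √7340544] ≈ (1/2)(48 + 2709.3438) = 1378.6719.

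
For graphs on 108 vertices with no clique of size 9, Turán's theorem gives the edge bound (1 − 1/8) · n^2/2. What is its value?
Turán density bound = (7/8) · 108^2/2 = 5103

Turán's theorem: ex(n, K_{r+1}) is achieved by the complete r-partite Turán graph T(n, r) with parts as balanced as possible, and is at most (1 − 1/r) · n^2/2. For r = 8, n = 108: the density bound is (7/8) · 11664/2 = 5103. The integer-valued extremum is e(T(108, 8)) = 5102, which is strictly less than the density bound 5103 since 8 ∤ 108 (the parts of T(108, 8) cannot all be equal).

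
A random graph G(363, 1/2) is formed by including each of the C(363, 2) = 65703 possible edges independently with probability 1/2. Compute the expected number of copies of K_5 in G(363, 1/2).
E[# K_5] = C(363, 5) · (1/2)^C(5, 2) = 51090258582 / 2^10 = 25545129291/512 ≈ 49892830.646484

For each 5-subset S of vertices (there are C(363, 5) = 51090258582 such S), let X_S = 1 if S induces a K_5 (all C(5, 2) = 10 edges present). Then P(X_S = 1) = (1/2)^10 = 1/1024. By linearity of expectation, E[# K_5] = C(363, 5) · (1/2)^10 = 51090258582 / 1024 = 25545129291/512 ≈ 49892830.646484.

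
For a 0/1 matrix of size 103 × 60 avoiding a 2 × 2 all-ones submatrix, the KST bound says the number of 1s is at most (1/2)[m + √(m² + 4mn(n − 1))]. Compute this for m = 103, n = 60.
z(103, 60; 2, 2) ≤ (1/2)[103 + √(103² + 4·103·60·59)] = (1/2)[103 + √1469089] = 657.5299

Kővári–Sós–Turán: let r_1, ..., r_103 be the row sums and z = Σ r_i the total number of 1s. Each pair of columns can share at most one row with both entries 1 (else a 2×2 all-ones block appears), so Σ_i C(r_i, 2) ≤ C(60, 2) = 1770. By convexity Σ_i C(r_i, 2) ≥ 103·C(z/103, 2) = z(z − 103)/(2·103), giving z² − 103z − 103·60·59 ≤ 0 and hence z ≤ (1/2)[103 + √(10609 + 4·364620)] = (1/2)[103 + √1469089] ≈ (1/2)(103 + 1212.0598) = 657.5299.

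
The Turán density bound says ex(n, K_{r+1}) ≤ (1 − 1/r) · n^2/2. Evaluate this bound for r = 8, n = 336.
Turán density bound = (7/8) · 336^2/2 = 49392

Turán's theorem: ex(n, K_{r+1}) is achieved by the complete r-partite Turán graph T(n, r) with parts as balanced as possible, and is at most (1 − 1/r) · n^2/2. For r = 8, n = 336: the density bound is (7/8) · 112896/2 = 49392. Since 8 ∣ 336, the Turán graph T(336, 8) has parts of equal size 42, and its edge count e(T(336, 8)) = 49392 attains the density bound exactly.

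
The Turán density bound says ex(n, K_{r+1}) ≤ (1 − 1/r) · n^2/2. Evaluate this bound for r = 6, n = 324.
Turán density bound = (5/6) · 324^2/2 = 43740

Turán's theorem: ex(n, K_{r+1}) is achieved by the complete r-partite Turán graph T(n, r) with parts as balanced as possible, and is at most (1 − 1/r) · n^2/2. For r = 6, n = 324: the density bound is (5/6) · 104976/2 = 43740. Since 6 ∣ 324, the Turán graph T(324, 6) has parts of equal size 54, and its edge count e(T(324, 6)) = 43740 attains the density bound exactly.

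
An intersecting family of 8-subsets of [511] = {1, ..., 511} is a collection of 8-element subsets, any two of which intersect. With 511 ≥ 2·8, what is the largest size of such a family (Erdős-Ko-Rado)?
max |F| = C(510, 7) = 1708447057008120

Erdős-Ko-Rado (1961): when n ≥ 2k, max |F| = C(n−1, k−1). The bound is attained by the star {A : i ∈ A} for any fixed i ∈ [n]. Here C(511−1, 8−1) = C(510, 7) = 1708447057008120.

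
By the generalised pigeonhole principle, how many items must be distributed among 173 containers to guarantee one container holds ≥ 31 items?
n = (31 − 1)·173 + 1 = 5191

By the generalised pigeonhole principle, to guarantee some box contains ≥ r objects we need more than (r − 1) · k objects total. Threshold: n = (r − 1) · k + 1. With r = 31 and k = 173: n = 30 · 173 + 1 = 5190 + 1 = 5191. For n = 5190 = 30 · 173, we can put exactly 30 objects in every box, avoiding 31 in any single one — so 5191 is tight.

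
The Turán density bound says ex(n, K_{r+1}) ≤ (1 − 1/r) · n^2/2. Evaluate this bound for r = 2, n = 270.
Turán density bound = (1/2) · 270^2/2 = 18225

Turán's theorem: ex(n, K_{r+1}) is achieved by the complete r-partite Turán graph T(n, r) with parts as balanced as possible, and is at most (1 − 1/r) · n^2/2. For r = 2, n = 270: the density bound is (1/2) · 72900/2 = 18225. Since 2 ∣ 270, the Turán graph T(270, 2) has parts of equal size 135, and its edge count e(T(270, 2)) = 18225 attains the density bound exactly.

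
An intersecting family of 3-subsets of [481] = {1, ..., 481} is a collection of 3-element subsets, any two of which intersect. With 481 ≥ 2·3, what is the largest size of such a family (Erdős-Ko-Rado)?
max |F| = C(480, 2) = 114960

Erdős-Ko-Rado (1961): when n ≥ 2k, max |F| = C(n−1, k−1). The bound is attained by the star {A : i ∈ A} for any fixed i ∈ [n]. Here C(481−1, 3−1) = C(480, 2) = 114960.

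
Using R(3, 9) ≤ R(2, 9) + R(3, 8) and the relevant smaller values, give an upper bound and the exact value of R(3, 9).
R(3, 9) ≤ R(2, 9) + R(3, 8) = 9 + 28 = 37; exact value R(3, 9) = 36.

The Erdős–Szekeres recurrence R(r, s) ≤ R(r−1, s) + R(r, s−1) applied to (r, s) = (3, 9) gives
  R(3, 9) ≤ R(2, 9) + R(3, 8) = 9 + 28 = 37.
(Recall R(2, k) = k and R is symmetric.) The recurrence is not tight here (it gives 37, but the exact value is R(3, 9) = 36); the tight upper bound requires a sharper argument than the simple recurrence, combined with a lower-bound construction on K_{35}.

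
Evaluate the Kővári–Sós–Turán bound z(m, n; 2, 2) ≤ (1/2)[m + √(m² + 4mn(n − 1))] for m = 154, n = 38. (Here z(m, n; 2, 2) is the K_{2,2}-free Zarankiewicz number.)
z(154, 38; 2, 2) ≤ (1/2)[154 + √(154² + 4·154·38·37)] = (1/2)[154 + √889812] = 548.6492

Kővári–Sós–Turán: let r_1, ..., r_154 be the row sums and z = Σ r_i the total number of 1s. Each pair of columns can share at most one row with both entries 1 (else a 2×2 all-ones block appears), so Σ_i C(r_i, 2) ≤ C(38, 2) = 703. By convexity Σ_i C(r_i, 2) ≥ 154·C(z/154, 2) = z(z − 154)/(2·154), giving z² − 154z − 154·38·37 ≤ 0 and hence z ≤ (1/2)[154 + √(23716 + 4·216524)] = (1/2)[154 + √889812] ≈ (1/2)(154 + 943.2985) = 548.6492.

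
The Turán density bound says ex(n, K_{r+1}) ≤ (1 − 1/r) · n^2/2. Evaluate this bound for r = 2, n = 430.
Turán density bound = (1/2) · 430^2/2 = 46225

Turán's theorem: ex(n, K_{r+1}) is achieved by the complete r-partite Turán graph T(n, r) with parts as balanced as possible, and is at most (1 − 1/r) · n^2/2. For r = 2, n = 430: the density bound is (1/2) · 184900/2 = 46225. Since 2 ∣ 430, the Turán graph T(430, 2) has parts of equal size 215, and its edge count e(T(430, 2)) = 46225 attains the density bound exactly.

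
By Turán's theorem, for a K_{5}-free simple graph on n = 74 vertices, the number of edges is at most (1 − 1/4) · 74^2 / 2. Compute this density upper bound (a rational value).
Turán density bound = (3/4) · 74^2/2 = 4107/2 ≈ 2053.5

Turán's theorem: ex(n, K_{r+1}) is achieved by the complete r-partite Turán graph T(n, r) with parts as balanced as possible, and is at most (1 − 1/r) · n^2/2. For r = 4, n = 74: the density bound is (3/4) · 5476/2 = 4107/2 ≈ 2053.5. The integer-valued extremum is e(T(74, 4)) = 2053, which is strictly less than the density bound 4107/2 since 4 ∤ 74 (the parts of T(74, 4) cannot all be equal).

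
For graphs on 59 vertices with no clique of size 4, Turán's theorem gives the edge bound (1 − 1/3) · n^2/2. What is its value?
Turán density bound = (2/3) · 59^2/2 = 3481/3 ≈ 1160.3333

Turán's theorem: ex(n, K_{r+1}) is achieved by the complete r-partite Turán graph T(n, r) with parts as balanced as possible, and is at most (1 − 1/r) · n^2/2. For r = 3, n = 59: the density bound is (2/3) · 3481/2 = 3481/3 ≈ 1160.3333. The integer-valued extremum is e(T(59, 3)) = 1160, which is strictly less than the density bound 3481/3 since 3 ∤ 59 (the parts of T(59, 3) cannot all be equal).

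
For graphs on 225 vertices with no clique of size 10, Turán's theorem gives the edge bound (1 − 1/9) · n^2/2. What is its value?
Turán density bound = (8/9) · 225^2/2 = 22500

Turán's theorem: ex(n, K_{r+1}) is achieved by the complete r-partite Turán graph T(n, r) with parts as balanced as possible, and is at most (1 − 1/r) · n^2/2. For r = 9, n = 225: the density bound is (8/9) · 50625/2 = 22500. Since 9 ∣ 225, the Turán graph T(225, 9) has parts of equal size 25, and its edge count e(T(225, 9)) = 22500 attains the density bound exactly.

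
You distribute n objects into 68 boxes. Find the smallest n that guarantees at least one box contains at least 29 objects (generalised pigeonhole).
n = (29 − 1)·68 + 1 = 1905

By the generalised pigeonhole principle, to guarantee some box contains ≥ r objects we need more than (r − 1) · k objects total. Threshold: n = (r − 1) · k + 1. With r = 29 and k = 68: n = 28 · 68 + 1 = 1904 + 1 = 1905. For n = 1904 = 28 · 68, we can put exactly 28 objects in every box, avoiding 29 in any single one — so 1905 is tight.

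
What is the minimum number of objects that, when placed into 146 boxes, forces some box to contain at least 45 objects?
n = (45 − 1)·146 + 1 = 6425

By the generalised pigeonhole principle, to guarantee some box contains ≥ r objects we need more than (r − 1) · k objects total. Threshold: n = (r − 1) · k + 1. With r = 45 and k = 146: n = 44 · 146 + 1 = 6424 + 1 = 6425. For n = 6424 = 44 · 146, we can put exactly 44 objects in every box, avoiding 45 in any single one — so 6425 is tight.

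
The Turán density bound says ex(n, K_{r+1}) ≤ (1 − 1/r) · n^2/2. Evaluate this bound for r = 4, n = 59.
Turán density bound = (3/4) · 59^2/2 = 10443/8 ≈ 1305.375

Turán's theorem: ex(n, K_{r+1}) is achieved by the complete r-partite Turán graph T(n, r) with parts as balanced as possible, and is at most (1 − 1/r) · n^2/2. For r = 4, n = 59: the density bound is (3/4) · 3481/2 = 10443/8 ≈ 1305.375. The integer-valued extremum is e(T(59, 4)) = 1305, which is strictly less than the density bound 10443/8 since 4 ∤ 59 (the parts of T(59, 4) cannot all be equal).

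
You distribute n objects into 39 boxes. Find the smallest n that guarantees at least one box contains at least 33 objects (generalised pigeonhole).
n = (33 − 1)·39 + 1 = 1249

By the generalised pigeonhole principle, to guarantee some box contains ≥ r objects we need more than (r − 1) · k objects total. Threshold: n = (r − 1) · k + 1. With r = 33 and k = 39: n = 32 · 39 + 1 = 1248 + 1 = 1249. For n = 1248 = 32 · 39, we can put exactly 32 objects in every box, avoiding 33 in any single one — so 1249 is tight.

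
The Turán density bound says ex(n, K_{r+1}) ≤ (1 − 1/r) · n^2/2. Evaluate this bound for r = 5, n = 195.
Turán density bound = (4/5) · 195^2/2 = 15210

Turán's theorem: ex(n, K_{r+1}) is achieved by the complete r-partite Turán graph T(n, r) with parts as balanced as possible, and is at most (1 − 1/r) · n^2/2. For r = 5, n = 195: the density bound is (4/5) · 38025/2 = 15210. Since 5 ∣ 195, the Turán graph T(195, 5) has parts of equal size 39, and its edge count e(T(195, 5)) = 15210 attains the density bound exactly.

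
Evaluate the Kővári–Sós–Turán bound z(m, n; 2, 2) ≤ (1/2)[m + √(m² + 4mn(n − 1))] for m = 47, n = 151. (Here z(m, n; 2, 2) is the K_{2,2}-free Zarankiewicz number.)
z(47, 151; 2, 2) ≤ (1/2)[47 + √(47² + 4·47·151·150)] = (1/2)[47 + √4260409] = 1055.5379

Kővári–Sós–Turán: let r_1, ..., r_47 be the row sums and z = Σ r_i the total number of 1s. Each pair of columns can share at most one row with both entries 1 (else a 2×2 all-ones block appears), so Σ_i C(r_i, 2) ≤ C(151, 2) = 11325. By convexity Σ_i C(r_i, 2) ≥ 47·C(z/47, 2) = z(z − 47)/(2·47), giving z² − 47z − 47·151·150 ≤ 0 and hence z ≤ (1/2)[47 + √(2209 + 4·1064550)] = (1/2)[47 + √4260409] ≈ (1/2)(47 + 2064.0758) = 1055.5379.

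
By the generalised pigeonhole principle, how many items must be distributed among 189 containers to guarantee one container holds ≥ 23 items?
n = (23 − 1)·189 + 1 = 4159

By the generalised pigeonhole principle, to guarantee some box contains ≥ r objects we need more than (r − 1) · k objects total. Threshold: n = (r − 1) · k + 1. With r = 23 and k = 189: n = 22 · 189 + 1 = 4158 + 1 = 4159. For n = 4158 = 22 · 189, we can put exactly 22 objects in every box, avoiding 23 in any single one — so 4159 is tight.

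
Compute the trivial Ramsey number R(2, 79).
R(2, 79) = 79

R(2, k) = k for all k ≥ 2: in a 2-colouring of K_k, either some edge is red (a red K_2) or all edges are blue (a blue K_k). And K_{78} coloured all-blue has no blue K_79, so R(2, 79) > 78. Hence R(2, 79) = 79.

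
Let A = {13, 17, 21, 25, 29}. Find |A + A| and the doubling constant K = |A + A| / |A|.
K = |A + A| / |A| = 9/5

Enumerate A + A = {a + b : a, b ∈ A}. With |A| = 5, there are |A|^2 = 25 ordered sum pairs; collecting distinct values, A + A = {26, 30, 34, 38, 42, 46, 50, 54, 58}, so |A + A| = 9. Thus K = 9/5. Here |A + A| = 2|A| − 1 = 9, the minimum possible — so K = 9/5 is minimal, which holds iff A is an arithmetic progression.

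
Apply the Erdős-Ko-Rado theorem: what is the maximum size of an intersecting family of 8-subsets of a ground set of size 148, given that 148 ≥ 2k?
max |F| = C(147, 7) = 254573763444

The Erdős-Ko-Rado theorem states: for n ≥ 2k, an intersecting family of k-subsets of an n-element set has size at most C(n − 1, k − 1), with equality for 'star' families {A ⊆ [n] : |A| = k, i ∈ A} (fix an element i). For n = 148, k = 8: C(147, 7) = 254573763444.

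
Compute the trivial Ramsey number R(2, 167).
R(2, 167) = 167

R(2, k) = k for all k ≥ 2: in a 2-colouring of K_k, either some edge is red (a red K_2) or all edges are blue (a blue K_k). And K_{166} coloured all-blue has no blue K_167, so R(2, 167) > 166. Hence R(2, 167) = 167.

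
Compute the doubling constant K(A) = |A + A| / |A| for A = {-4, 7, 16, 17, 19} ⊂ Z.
K = |A + A| / |A| = 15/5 = 3

Enumerate A + A = {a + b : a, b ∈ A}. With |A| = 5, there are |A|^2 = 25 ordered sum pairs; collecting distinct values, A + A = {-8, 3, 12, 13, 14, 15, 23, 24, 26, 32, 33, 34, 35, 36, 38}, so |A + A| = 15. Thus K = 15/5 = 3. For comparison, the minimum possible |A + A| over all 5-element sets is 2·5 − 1 = 9 (so min K = 9/5), attained only by arithmetic progressions.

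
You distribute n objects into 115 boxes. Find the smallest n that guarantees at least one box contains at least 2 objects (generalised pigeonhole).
n = (2 − 1)·115 + 1 = 116

By the generalised pigeonhole principle, to guarantee some box contains ≥ r objects we need more than (r − 1) · k objects total. Threshold: n = (r − 1) · k + 1. With r = 2 and k = 115: n = 1 · 115 + 1 = 115 + 1 = 116. For n = 115 = 1 · 115, we can put exactly 1 objects in every box, avoiding 2 in any single one — so 116 is tight.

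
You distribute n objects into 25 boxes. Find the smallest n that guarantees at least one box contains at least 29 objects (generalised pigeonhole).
n = (29 − 1)·25 + 1 = 701

By the generalised pigeonhole principle, to guarantee some box contains ≥ r objects we need more than (r − 1) · k objects total. Threshold: n = (r − 1) · k + 1. With r = 29 and k = 25: n = 28 · 25 + 1 = 700 + 1 = 701. For n = 700 = 28 · 25, we can put exactly 28 objects in every box, avoiding 29 in any single one — so 701 is tight.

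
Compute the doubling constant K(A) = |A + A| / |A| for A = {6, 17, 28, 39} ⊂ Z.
K = |A + A| / |A| = 7/4

Enumerate A + A = {a + b : a, b ∈ A}. With |A| = 4, there are |A|^2 = 16 ordered sum pairs; collecting distinct values, A + A = {12, 23, 34, 45, 56, 67, 78}, so |A + A| = 7. Thus K = 7/4. Here |A + A| = 2|A| − 1 = 7, the minimum possible — so K = 7/4 is minimal, which holds iff A is an arithmetic progression.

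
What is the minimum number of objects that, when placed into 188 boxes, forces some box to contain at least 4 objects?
n = (4 − 1)·188 + 1 = 565

By the generalised pigeonhole principle, to guarantee some box contains ≥ r objects we need more than (r − 1) · k objects total. Threshold: n = (r − 1) · k + 1. With r = 4 and k = 188: n = 3 · 188 + 1 = 564 + 1 = 565. For n = 564 = 3 · 188, we can put exactly 3 objects in every box, avoiding 4 in any single one — so 565 is tight.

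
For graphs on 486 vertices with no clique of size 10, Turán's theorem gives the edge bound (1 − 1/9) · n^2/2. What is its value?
Turán density bound = (8/9) · 486^2/2 = 104976

Turán's theorem: ex(n, K_{r+1}) is achieved by the complete r-partite Turán graph T(n, r) with parts as balanced as possible, and is at most (1 − 1/r) · n^2/2. For r = 9, n = 486: the density bound is (8/9) · 236196/2 = 104976. Since 9 ∣ 486, the Turán graph T(486, 9) has parts of equal size 54, and its edge count e(T(486, 9)) = 104976 attains the density bound exactly.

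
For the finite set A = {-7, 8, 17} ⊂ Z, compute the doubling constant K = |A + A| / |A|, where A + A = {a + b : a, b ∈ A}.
K = |A + A| / |A| = 6/3 = 2

Enumerate A + A = {a + b : a, b ∈ A}. With |A| = 3, there are |A|^2 = 9 ordered sum pairs; collecting distinct values, A + A = {-14, 1, 10, 16, 25, 34}, so |A + A| = 6. Thus K = 6/3 = 2. For comparison, the minimum possible |A + A| over all 3-element sets is 2·3 − 1 = 5 (so min K = 5/3), attained only by arithmetic progressions.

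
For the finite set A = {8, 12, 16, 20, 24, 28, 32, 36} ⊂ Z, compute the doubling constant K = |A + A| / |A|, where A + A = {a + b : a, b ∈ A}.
K = |A + A| / |A| = 15/8

Enumerate A + A = {a + b : a, b ∈ A}. With |A| = 8, there are |A|^2 = 64 ordered sum pairs; collecting distinct values, A + A = {16, 20, 24, 28, 32, 36, 40, 44, 48, 52, 56, 60, 64, 68, 72}, so |A + A| = 15. Thus K = 15/8. Here |A + A| = 2|A| − 1 = 15, the minimum possible — so K = 15/8 is minimal, which holds iff A is an arithmetic progression.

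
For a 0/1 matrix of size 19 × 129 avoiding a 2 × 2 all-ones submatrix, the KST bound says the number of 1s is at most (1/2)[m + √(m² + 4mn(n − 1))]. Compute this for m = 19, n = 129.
z(19, 129; 2, 2) ≤ (1/2)[19 + √(19² + 4·19·129·128)] = (1/2)[19 + √1255273] = 569.6948

Kővári–Sós–Turán: let r_1, ..., r_19 be the row sums and z = Σ r_i the total number of 1s. Each pair of columns can share at most one row with both entries 1 (else a 2×2 all-ones block appears), so Σ_i C(r_i, 2) ≤ C(129, 2) = 8256. By convexity Σ_i C(r_i, 2) ≥ 19·C(z/19, 2) = z(z − 19)/(2·19), giving z² − 19z − 19·129·128 ≤ 0 and hence z ≤ (1/2)[19 + √(361 + 4·313728)] = (1/2)[19 + √1255273] ≈ (1/2)(19 + 1120.3897) = 569.6948.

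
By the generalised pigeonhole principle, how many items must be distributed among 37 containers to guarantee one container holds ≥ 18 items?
n = (18 − 1)·37 + 1 = 630

By the generalised pigeonhole principle, to guarantee some box contains ≥ r objects we need more than (r − 1) · k objects total. Threshold: n = (r − 1) · k + 1. With r = 18 and k = 37: n = 17 · 37 + 1 = 629 + 1 = 630. For n = 629 = 17 · 37, we can put exactly 17 objects in every box, avoiding 18 in any single one — so 630 is tight.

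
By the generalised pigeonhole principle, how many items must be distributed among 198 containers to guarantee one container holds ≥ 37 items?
n = (37 − 1)·198 + 1 = 7129

By the generalised pigeonhole principle, to guarantee some box contains ≥ r objects we need more than (r − 1) · k objects total. Threshold: n = (r − 1) · k + 1. With r = 37 and k = 198: n = 36 · 198 + 1 = 7128 + 1 = 7129. For n = 7128 = 36 · 198, we can put exactly 36 objects in every box, avoiding 37 in any single one — so 7129 is tight.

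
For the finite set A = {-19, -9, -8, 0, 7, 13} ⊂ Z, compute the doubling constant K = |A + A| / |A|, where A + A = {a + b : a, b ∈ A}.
K = |A + A| / |A| = 21/6 = 7/2

Enumerate A + A = {a + b : a, b ∈ A}. With |A| = 6, there are |A|^2 = 36 ordered sum pairs; collecting distinct values, A + A = {-38, -28, -27, -19, -18, -17, -16, -12, -9, -8, -6, -2, -1, 0, 4, 5, 7, 13, 14, 20, 26}, so |A + A| = 21. Thus K = 21/6 = 7/2. For comparison, the minimum possible |A + A| over all 6-element sets is 2·6 − 1 = 11 (so min K = 11/6), attained only by arithmetic progressions.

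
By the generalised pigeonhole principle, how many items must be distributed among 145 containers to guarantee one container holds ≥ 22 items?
n = (22 − 1)·145 + 1 = 3046

By the generalised pigeonhole principle, to guarantee some box contains ≥ r objects we need more than (r − 1) · k objects total. Threshold: n = (r − 1) · k + 1. With r = 22 and k = 145: n = 21 · 145 + 1 = 3045 + 1 = 3046. For n = 3045 = 21 · 145, we can put exactly 21 objects in every box, avoiding 22 in any single one — so 3046 is tight.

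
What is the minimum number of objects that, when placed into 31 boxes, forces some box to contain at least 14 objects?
n = (14 − 1)·31 + 1 = 404

By the generalised pigeonhole principle, to guarantee some box contains ≥ r objects we need more than (r − 1) · k objects total. Threshold: n = (r − 1) · k + 1. With r = 14 and k = 31: n = 13 · 31 + 1 = 403 + 1 = 404. For n = 403 = 13 · 31, we can put exactly 13 objects in every box, avoiding 14 in any single one — so 404 is tight.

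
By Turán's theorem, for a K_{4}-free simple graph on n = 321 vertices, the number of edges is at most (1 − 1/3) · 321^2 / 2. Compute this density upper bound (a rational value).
Turán density bound = (2/3) · 321^2/2 = 34347

Turán's theorem: ex(n, K_{r+1}) is achieved by the complete r-partite Turán graph T(n, r) with parts as balanced as possible, and is at most (1 − 1/r) · n^2/2. For r = 3, n = 321: the density bound is (2/3) · 103041/2 = 34347. Since 3 ∣ 321, the Turán graph T(321, 3) has parts of equal size 107, and its edge count e(T(321, 3)) = 34347 attains the density bound exactly.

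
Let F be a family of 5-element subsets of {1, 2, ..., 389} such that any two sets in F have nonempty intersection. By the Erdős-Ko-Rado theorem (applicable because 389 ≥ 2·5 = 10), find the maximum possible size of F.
max |F| = C(388, 4) = 929778465

Erdős-Ko-Rado (1961): when n ≥ 2k, max |F| = C(n−1, k−1). The bound is attained by the star {A : i ∈ A} for any fixed i ∈ [n]. Here C(389−1, 5−1) = C(388, 4) = 929778465.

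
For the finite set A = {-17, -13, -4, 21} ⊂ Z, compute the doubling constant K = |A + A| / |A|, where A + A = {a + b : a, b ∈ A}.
K = |A + A| / |A| = 10/4 = 5/2

Enumerate A + A = {a + b : a, b ∈ A}. With |A| = 4, there are |A|^2 = 16 ordered sum pairs; collecting distinct values, A + A = {-34, -30, -26, -21, -17, -8, 4, 8, 17, 42}, so |A + A| = 10. Thus K = 10/4 = 5/2. For comparison, the minimum possible |A + A| over all 4-element sets is 2·4 − 1 = 7 (so min K = 7/4), attained only by arithmetic progressions.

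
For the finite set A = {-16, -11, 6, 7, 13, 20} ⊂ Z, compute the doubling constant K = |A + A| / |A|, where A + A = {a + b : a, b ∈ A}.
K = |A + A| / |A| = 20/6 = 10/3

Enumerate A + A = {a + b : a, b ∈ A}. With |A| = 6, there are |A|^2 = 36 ordered sum pairs; collecting distinct values, A + A = {-32, -27, -22, -10, -9, -5, -4, -3, 2, 4, 9, 12, 13, 14, 19, 20, 26, 27, 33, 40}, so |A + A| = 20. Thus K = 20/6 = 10/3. For comparison, the minimum possible |A + A| over all 6-element sets is 2·6 − 1 = 11 (so min K = 11/6), attained only by arithmetic progressions.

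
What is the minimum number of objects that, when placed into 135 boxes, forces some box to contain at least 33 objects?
n = (33 − 1)·135 + 1 = 4321

By the generalised pigeonhole principle, to guarantee some box contains ≥ r objects we need more than (r − 1) · k objects total. Threshold: n = (r − 1) · k + 1. With r = 33 and k = 135: n = 32 · 135 + 1 = 4320 + 1 = 4321. For n = 4320 = 32 · 135, we can put exactly 32 objects in every box, avoiding 33 in any single one — so 4321 is tight.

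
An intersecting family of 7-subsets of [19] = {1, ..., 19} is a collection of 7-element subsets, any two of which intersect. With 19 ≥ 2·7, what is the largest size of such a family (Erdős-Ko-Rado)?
max |F| = C(18, 6) = 18564

Erdős-Ko-Rado (1961): when n ≥ 2k, max |F| = C(n−1, k−1). The bound is attained by the star {A : i ∈ A} for any fixed i ∈ [n]. Here C(19−1, 7−1) = C(18, 6) = 18564.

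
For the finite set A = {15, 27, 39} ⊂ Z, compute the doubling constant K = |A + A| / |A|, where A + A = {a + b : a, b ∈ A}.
K = |A + A| / |A| = 5/3

Enumerate A + A = {a + b : a, b ∈ A}. With |A| = 3, there are |A|^2 = 9 ordered sum pairs; collecting distinct values, A + A = {30, 42, 54, 66, 78}, so |A + A| = 5. Thus K = 5/3. Here |A + A| = 2|A| − 1 = 5, the minimum possible — so K = 5/3 is minimal, which holds iff A is an arithmetic progression.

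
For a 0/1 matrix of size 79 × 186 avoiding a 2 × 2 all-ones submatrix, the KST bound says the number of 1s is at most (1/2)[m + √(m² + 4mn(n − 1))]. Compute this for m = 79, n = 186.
z(79, 186; 2, 2) ≤ (1/2)[79 + √(79² + 4·79·186·185)] = (1/2)[79 + √10879801] = 1688.7272

Kővári–Sós–Turán: let r_1, ..., r_79 be the row sums and z = Σ r_i the total number of 1s. Each pair of columns can share at most one row with both entries 1 (else a 2×2 all-ones block appears), so Σ_i C(r_i, 2) ≤ C(186, 2) = 17205. By convexity Σ_i C(r_i, 2) ≥ 79·C(z/79, 2) = z(z − 79)/(2·79), giving z² − 79z − 79·186·185 ≤ 0 and hence z ≤ (1/2)[79 + √(6241 + 4·2718390)] = (1/2)[79 + √10879801] ≈ (1/2)(79 + 3298.4543) = 1688.7272.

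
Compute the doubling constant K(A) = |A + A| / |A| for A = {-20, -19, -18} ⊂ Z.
K = |A + A| / |A| = 5/3

Enumerate A + A = {a + b : a, b ∈ A}. With |A| = 3, there are |A|^2 = 9 ordered sum pairs; collecting distinct values, A + A = {-40, -39, -38, -37, -36}, so |A + A| = 5. Thus K = 5/3. Here |A + A| = 2|A| − 1 = 5, the minimum possible — so K = 5/3 is minimal, which holds iff A is an arithmetic progression.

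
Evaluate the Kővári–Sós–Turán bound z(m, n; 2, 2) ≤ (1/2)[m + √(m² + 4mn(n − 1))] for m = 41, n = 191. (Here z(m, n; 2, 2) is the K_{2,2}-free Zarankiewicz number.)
z(41, 191; 2, 2) ≤ (1/2)[41 + √(41² + 4·41·191·190)] = (1/2)[41 + √5953241] = 1240.4632

Kővári–Sós–Turán: let r_1, ..., r_41 be the row sums and z = Σ r_i the total number of 1s. Each pair of columns can share at most one row with both entries 1 (else a 2×2 all-ones block appears), so Σ_i C(r_i, 2) ≤ C(191, 2) = 18145. By convexity Σ_i C(r_i, 2) ≥ 41·C(z/41, 2) = z(z − 41)/(2·41), giving z² − 41z − 41·191·190 ≤ 0 and hence z ≤ (1/2)[41 + √(1681 + 4·1487890)] = (1/2)[41 + √5953241] ≈ (1/2)(41 + 2439.9264) = 1240.4632.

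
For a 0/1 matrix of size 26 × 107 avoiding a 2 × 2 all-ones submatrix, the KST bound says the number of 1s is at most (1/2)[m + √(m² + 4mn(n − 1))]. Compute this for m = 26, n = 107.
z(26, 107; 2, 2) ≤ (1/2)[26 + √(26² + 4·26·107·106)] = (1/2)[26 + √1180244] = 556.1952

Kővári–Sós–Turán: let r_1, ..., r_26 be the row sums and z = Σ r_i the total number of 1s. Each pair of columns can share at most one row with both entries 1 (else a 2×2 all-ones block appears), so Σ_i C(r_i, 2) ≤ C(107, 2) = 5671. By convexity Σ_i C(r_i, 2) ≥ 26·C(z/26, 2) = z(z − 26)/(2·26), giving z² − 26z − 26·107·106 ≤ 0 and hence z ≤ (1/2)[26 + √(676 + 4·294892)] = (1/2)[26 + √1180244] ≈ (1/2)(26 + 1086.3904) = 556.1952.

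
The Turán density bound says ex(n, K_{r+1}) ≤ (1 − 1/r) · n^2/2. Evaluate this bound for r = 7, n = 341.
Turán density bound = (6/7) · 341^2/2 = 348843/7 ≈ 49834.7143

Turán's theorem: ex(n, K_{r+1}) is achieved by the complete r-partite Turán graph T(n, r) with parts as balanced as possible, and is at most (1 − 1/r) · n^2/2. For r = 7, n = 341: the density bound is (6/7) · 116281/2 = 348843/7 ≈ 49834.7143. The integer-valued extremum is e(T(341, 7)) = 49834, which is strictly less than the density bound 348843/7 since 7 ∤ 341 (the parts of T(341, 7) cannot all be equal).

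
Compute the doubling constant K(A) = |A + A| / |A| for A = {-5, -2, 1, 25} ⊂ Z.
K = |A + A| / |A| = 9/4

Enumerate A + A = {a + b : a, b ∈ A}. With |A| = 4, there are |A|^2 = 16 ordered sum pairs; collecting distinct values, A + A = {-10, -7, -4, -1, 2, 20, 23, 26, 50}, so |A + A| = 9. Thus K = 9/4. For comparison, the minimum possible |A + A| over all 4-element sets is 2·4 − 1 = 7 (so min K = 7/4), attained only by arithmetic progressions.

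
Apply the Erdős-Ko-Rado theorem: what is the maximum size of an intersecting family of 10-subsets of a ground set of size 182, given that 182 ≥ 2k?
max |F| = C(181, 9) = 469440348593150

Erdős-Ko-Rado (1961): when n ≥ 2k, max |F| = C(n−1, k−1). The bound is attained by the star {A : i ∈ A} for any fixed i ∈ [n]. Here C(182−1, 10−1) = C(181, 9) = 469440348593150.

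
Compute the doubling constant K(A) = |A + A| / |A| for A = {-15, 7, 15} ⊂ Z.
K = |A + A| / |A| = 6/3 = 2

Enumerate A + A = {a + b : a, b ∈ A}. With |A| = 3, there are |A|^2 = 9 ordered sum pairs; collecting distinct values, A + A = {-30, -8, 0, 14, 22, 30}, so |A + A| = 6. Thus K = 6/3 = 2. For comparison, the minimum possible |A + A| over all 3-element sets is 2·3 − 1 = 5 (so min K = 5/3), attained only by arithmetic progressions.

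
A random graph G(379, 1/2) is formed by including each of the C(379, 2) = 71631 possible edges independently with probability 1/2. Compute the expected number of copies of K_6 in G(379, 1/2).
E[# K_6] = C(379, 6) · (1/2)^C(6, 2) = 3955765864050 / 2^15 = 1977882932025/16384 ≈ 120720393.800354

For each 6-subset S of vertices (there are C(379, 6) = 3955765864050 such S), let X_S = 1 if S induces a K_6 (all C(6, 2) = 15 edges present). Then P(X_S = 1) = (1/2)^15 = 1/32768. By linearity of expectation, E[# K_6] = C(379, 6) · (1/2)^15 = 3955765864050 / 32768 = 1977882932025/16384 ≈ 120720393.800354.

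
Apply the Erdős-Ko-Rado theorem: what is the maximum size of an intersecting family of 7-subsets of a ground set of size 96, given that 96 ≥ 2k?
max |F| = C(95, 6) = 869107785

Erdős-Ko-Rado (1961): when n ≥ 2k, max |F| = C(n−1, k−1). The bound is attained by the star {A : i ∈ A} for any fixed i ∈ [n]. Here C(96−1, 7−1) = C(95, 6) = 869107785.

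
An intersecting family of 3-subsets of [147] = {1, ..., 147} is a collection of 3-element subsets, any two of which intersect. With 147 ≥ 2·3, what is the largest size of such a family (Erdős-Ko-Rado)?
max |F| = C(146, 2) = 10585

The Erdős-Ko-Rado theorem states: for n ≥ 2k, an intersecting family of k-subsets of an n-element set has size at most C(n − 1, k − 1), with equality for 'star' families {A ⊆ [n] : |A| = k, i ∈ A} (fix an element i). For n = 147, k = 3: C(146, 2) = 10585.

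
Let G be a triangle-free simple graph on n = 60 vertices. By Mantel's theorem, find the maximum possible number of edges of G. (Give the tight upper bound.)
ex(60, K_3) = ⌊60^2/4⌋ = 900

Mantel (1907): a triangle-free graph on n vertices has at most ⌊n^2/4⌋ edges, with equality for the complete bipartite graph K_{⌊n/2⌋, ⌈n/2⌉}. For n = 60: ⌊60^2/4⌋ = ⌊3600/4⌋ = 900. The extremal graph is K_{30, 30}, which has 30·30 = 900 edges.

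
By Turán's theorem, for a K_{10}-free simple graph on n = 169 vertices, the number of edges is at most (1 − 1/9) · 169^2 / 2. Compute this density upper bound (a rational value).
Turán density bound = (8/9) · 169^2/2 = 114244/9 ≈ 12693.7778

Turán's theorem: ex(n, K_{r+1}) is achieved by the complete r-partite Turán graph T(n, r) with parts as balanced as possible, and is at most (1 − 1/r) · n^2/2. For r = 9, n = 169: the density bound is (8/9) · 28561/2 = 114244/9 ≈ 12693.7778. The integer-valued extremum is e(T(169, 9)) = 12693, which is strictly less than the density bound 114244/9 since 9 ∤ 169 (the parts of T(169, 9) cannot all be equal).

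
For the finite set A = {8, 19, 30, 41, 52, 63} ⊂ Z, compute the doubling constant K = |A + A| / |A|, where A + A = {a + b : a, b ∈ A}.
K = |A + A| / |A| = 11/6

Enumerate A + A = {a + b : a, b ∈ A}. With |A| = 6, there are |A|^2 = 36 ordered sum pairs; collecting distinct values, A + A = {16, 27, 38, 49, 60, 71, 82, 93, 104, 115, 126}, so |A + A| = 11. Thus K = 11/6. Here |A + A| = 2|A| − 1 = 11, the minimum possible — so K = 11/6 is minimal, which holds iff A is an arithmetic progression.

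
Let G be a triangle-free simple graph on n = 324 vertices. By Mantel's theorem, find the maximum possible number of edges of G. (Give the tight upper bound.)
ex(324, K_3) = ⌊324^2/4⌋ = 26244

Mantel (1907): a triangle-free graph on n vertices has at most ⌊n^2/4⌋ edges, with equality for the complete bipartite graph K_{⌊n/2⌋, ⌈n/2⌉}. For n = 324: ⌊324^2/4⌋ = ⌊104976/4⌋ = 26244. The extremal graph is K_{162, 162}, which has 162·162 = 26244 edges.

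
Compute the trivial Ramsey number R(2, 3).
R(2, 3) = 3

R(2, k) = k for all k ≥ 2: in a 2-colouring of K_k, either some edge is red (a red K_2) or all edges are blue (a blue K_k). And K_{2} coloured all-blue has no blue K_3, so R(2, 3) > 2. Hence R(2, 3) = 3.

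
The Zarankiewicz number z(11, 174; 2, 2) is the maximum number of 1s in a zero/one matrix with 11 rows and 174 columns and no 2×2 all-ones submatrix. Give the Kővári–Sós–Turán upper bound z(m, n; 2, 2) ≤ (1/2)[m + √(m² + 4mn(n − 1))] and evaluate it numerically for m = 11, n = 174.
z(11, 174; 2, 2) ≤ (1/2)[11 + √(11² + 4·11·174·173)] = (1/2)[11 + √1324609] = 580.9583

Kővári–Sós–Turán: let r_1, ..., r_11 be the row sums and z = Σ r_i the total number of 1s. Each pair of columns can share at most one row with both entries 1 (else a 2×2 all-ones block appears), so Σ_i C(r_i, 2) ≤ C(174, 2) = 15051. By convexity Σ_i C(r_i, 2) ≥ 11·C(z/11, 2) = z(z − 11)/(2·11), giving z² − 11z − 11·174·173 ≤ 0 and hence z ≤ (1/2)[11 + √(121 + 4·331122)] = (1/2)[11 + √1324609] ≈ (1/2)(11 + 1150.9166) = 580.9583.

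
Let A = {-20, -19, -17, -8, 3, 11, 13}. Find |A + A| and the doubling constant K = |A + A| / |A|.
K = |A + A| / |A| = 26/7

Enumerate A + A = {a + b : a, b ∈ A}. With |A| = 7, there are |A|^2 = 49 ordered sum pairs; collecting distinct values, A + A = {-40, -39, -38, -37, -36, -34, -28, -27, -25, -17, -16, -14, -9, -8, -7, -6, -5, -4, 3, 5, 6, 14, 16, 22, 24, 26}, so |A + A| = 26. Thus K = 26/7. For comparison, the minimum possible |A + A| over all 7-element sets is 2·7 − 1 = 13 (so min K = 13/7), attained only by arithmetic progressions.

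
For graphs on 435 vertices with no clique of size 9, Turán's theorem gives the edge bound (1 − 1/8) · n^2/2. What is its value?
Turán density bound = (7/8) · 435^2/2 = 1324575/16 ≈ 82785.9375

Turán's theorem: ex(n, K_{r+1}) is achieved by the complete r-partite Turán graph T(n, r) with parts as balanced as possible, and is at most (1 − 1/r) · n^2/2. For r = 8, n = 435: the density bound is (7/8) · 189225/2 = 1324575/16 ≈ 82785.9375. The integer-valued extremum is e(T(435, 8)) = 82785, which is strictly less than the density bound 1324575/16 since 8 ∤ 435 (the parts of T(435, 8) cannot all be equal).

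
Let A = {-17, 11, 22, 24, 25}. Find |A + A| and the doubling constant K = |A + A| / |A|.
K = |A + A| / |A| = 15/5 = 3

Enumerate A + A = {a + b : a, b ∈ A}. With |A| = 5, there are |A|^2 = 25 ordered sum pairs; collecting distinct values, A + A = {-34, -6, 5, 7, 8, 22, 33, 35, 36, 44, 46, 47, 48, 49, 50}, so |A + A| = 15. Thus K = 15/5 = 3. For comparison, the minimum possible |A + A| over all 5-element sets is 2·5 − 1 = 9 (so min K = 9/5), attained only by arithmetic progressions.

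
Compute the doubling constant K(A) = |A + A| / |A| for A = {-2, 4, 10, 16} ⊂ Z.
K = |A + A| / |A| = 7/4

Enumerate A + A = {a + b : a, b ∈ A}. With |A| = 4, there are |A|^2 = 16 ordered sum pairs; collecting distinct values, A + A = {-4, 2, 8, 14, 20, 26, 32}, so |A + A| = 7. Thus K = 7/4. Here |A + A| = 2|A| − 1 = 7, the minimum possible — so K = 7/4 is minimal, which holds iff A is an arithmetic progression.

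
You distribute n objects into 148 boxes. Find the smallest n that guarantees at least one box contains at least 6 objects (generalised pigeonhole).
n = (6 − 1)·148 + 1 = 741

By the generalised pigeonhole principle, to guarantee some box contains ≥ r objects we need more than (r − 1) · k objects total. Threshold: n = (r − 1) · k + 1. With r = 6 and k = 148: n = 5 · 148 + 1 = 740 + 1 = 741. For n = 740 = 5 · 148, we can put exactly 5 objects in every box, avoiding 6 in any single one — so 741 is tight.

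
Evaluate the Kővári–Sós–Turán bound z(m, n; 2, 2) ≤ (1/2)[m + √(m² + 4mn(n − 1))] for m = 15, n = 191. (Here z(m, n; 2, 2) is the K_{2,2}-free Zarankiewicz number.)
z(15, 191; 2, 2) ≤ (1/2)[15 + √(15² + 4·15·191·190)] = (1/2)[15 + √2177625] = 745.3389

Kővári–Sós–Turán: let r_1, ..., r_15 be the row sums and z = Σ r_i the total number of 1s. Each pair of columns can share at most one row with both entries 1 (else a 2×2 all-ones block appears), so Σ_i C(r_i, 2) ≤ C(191, 2) = 18145. By convexity Σ_i C(r_i, 2) ≥ 15·C(z/15, 2) = z(z − 15)/(2·15), giving z² − 15z − 15·191·190 ≤ 0 and hence z ≤ (1/2)[15 + √(225 + 4·544350)] = (1/2)[15 + √2177625] ≈ (1/2)(15 + 1475.6778) = 745.3389.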